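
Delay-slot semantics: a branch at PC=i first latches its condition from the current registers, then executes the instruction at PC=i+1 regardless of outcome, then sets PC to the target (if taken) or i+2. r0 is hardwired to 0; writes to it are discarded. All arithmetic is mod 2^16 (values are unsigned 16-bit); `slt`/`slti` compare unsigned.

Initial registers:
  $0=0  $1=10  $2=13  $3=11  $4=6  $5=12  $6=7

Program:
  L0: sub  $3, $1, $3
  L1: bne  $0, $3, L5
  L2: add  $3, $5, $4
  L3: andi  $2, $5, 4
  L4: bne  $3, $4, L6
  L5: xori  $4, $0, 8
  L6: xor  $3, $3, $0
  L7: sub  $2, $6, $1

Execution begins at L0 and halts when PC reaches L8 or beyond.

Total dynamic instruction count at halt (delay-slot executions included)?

6

[0] sub  $3, $1, $3  →  {$0:0, $1:10, $2:13, $3:65535, $4:6, $5:12, $6:7}
[1] bne  $0, $3, L5  →  {$0:0, $1:10, $2:13, $3:65535, $4:6, $5:12, $6:7}  ⟨branch taken⟩
[2] add  $3, $5, $4  →  {$0:0, $1:10, $2:13, $3:18, $4:6, $5:12, $6:7}
[5] xori  $4, $0, 8  →  {$0:0, $1:10, $2:13, $3:18, $4:8, $5:12, $6:7}
[6] xor  $3, $3, $0  →  {$0:0, $1:10, $2:13, $3:18, $4:8, $5:12, $6:7}
[7] sub  $2, $6, $1  →  {$0:0, $1:10, $2:65533, $3:18, $4:8, $5:12, $6:7}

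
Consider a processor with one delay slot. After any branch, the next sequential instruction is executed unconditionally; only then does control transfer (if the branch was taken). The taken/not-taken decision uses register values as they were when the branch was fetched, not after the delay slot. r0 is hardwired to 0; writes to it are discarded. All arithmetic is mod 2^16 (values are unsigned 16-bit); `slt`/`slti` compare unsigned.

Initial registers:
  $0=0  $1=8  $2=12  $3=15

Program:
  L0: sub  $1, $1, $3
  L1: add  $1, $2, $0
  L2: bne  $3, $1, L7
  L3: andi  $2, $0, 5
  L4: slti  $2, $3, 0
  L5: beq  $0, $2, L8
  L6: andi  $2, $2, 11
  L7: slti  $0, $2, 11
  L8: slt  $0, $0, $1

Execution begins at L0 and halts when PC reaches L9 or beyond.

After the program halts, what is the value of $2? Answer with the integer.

0

[0] sub  $1, $1, $3  →  {$0:0, $1:65529, $2:12, $3:15}
[1] add  $1, $2, $0  →  {$0:0, $1:12, $2:12, $3:15}
[2] bne  $3, $1, L7  →  {$0:0, $1:12, $2:12, $3:15}  ⟨branch taken⟩
[3] andi  $2, $0, 5  →  {$0:0, $1:12, $2:0, $3:15}
[7] slti  $0, $2, 11  →  {$0:0, $1:12, $2:0, $3:15}
[8] slt  $0, $0, $1  →  {$0:0, $1:12, $2:0, $3:15}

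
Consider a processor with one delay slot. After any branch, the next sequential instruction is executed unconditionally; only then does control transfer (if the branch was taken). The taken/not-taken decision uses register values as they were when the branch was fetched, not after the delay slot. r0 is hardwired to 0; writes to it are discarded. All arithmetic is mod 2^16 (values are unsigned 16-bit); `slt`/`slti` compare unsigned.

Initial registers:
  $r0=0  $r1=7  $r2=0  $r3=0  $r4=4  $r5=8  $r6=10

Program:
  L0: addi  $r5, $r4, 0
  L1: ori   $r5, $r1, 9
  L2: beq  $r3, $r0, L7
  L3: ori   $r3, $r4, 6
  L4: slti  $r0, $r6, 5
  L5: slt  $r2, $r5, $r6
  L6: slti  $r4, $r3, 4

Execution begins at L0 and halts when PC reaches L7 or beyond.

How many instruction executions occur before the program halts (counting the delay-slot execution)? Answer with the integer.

4

#0 addi  $r5, $r4, 0 ; 0/7/0/0/4/4/10
#1 ori   $r5, $r1, 9 ; 0/7/0/0/4/15/10
#2 beq  $r3, $r0, L7 ; 0/7/0/0/4/15/10 ; →target
#3 ori   $r3, $r4, 6 ; 0/7/0/6/4/15/10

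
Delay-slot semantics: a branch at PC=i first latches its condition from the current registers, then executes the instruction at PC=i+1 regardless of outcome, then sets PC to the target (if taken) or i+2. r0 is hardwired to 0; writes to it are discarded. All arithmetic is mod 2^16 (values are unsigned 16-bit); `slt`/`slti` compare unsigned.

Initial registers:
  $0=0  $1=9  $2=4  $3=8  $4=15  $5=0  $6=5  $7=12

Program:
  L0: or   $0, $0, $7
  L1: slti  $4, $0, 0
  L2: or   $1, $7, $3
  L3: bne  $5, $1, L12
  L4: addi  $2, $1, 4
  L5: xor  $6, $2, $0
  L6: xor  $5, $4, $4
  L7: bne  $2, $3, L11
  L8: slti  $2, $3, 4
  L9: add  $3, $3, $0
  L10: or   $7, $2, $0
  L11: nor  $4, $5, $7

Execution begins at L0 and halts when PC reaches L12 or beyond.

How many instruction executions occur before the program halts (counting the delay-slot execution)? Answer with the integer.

5

#0 or   $0, $0, $7 ; 0/9/4/8/15/0/5/12
#1 slti  $4, $0, 0 ; 0/9/4/8/0/0/5/12
#2 or   $1, $7, $3 ; 0/12/4/8/0/0/5/12
#3 bne  $5, $1, L12 ; 0/12/4/8/0/0/5/12 ; →target
#4 addi  $2, $1, 4 ; 0/12/16/8/0/0/5/12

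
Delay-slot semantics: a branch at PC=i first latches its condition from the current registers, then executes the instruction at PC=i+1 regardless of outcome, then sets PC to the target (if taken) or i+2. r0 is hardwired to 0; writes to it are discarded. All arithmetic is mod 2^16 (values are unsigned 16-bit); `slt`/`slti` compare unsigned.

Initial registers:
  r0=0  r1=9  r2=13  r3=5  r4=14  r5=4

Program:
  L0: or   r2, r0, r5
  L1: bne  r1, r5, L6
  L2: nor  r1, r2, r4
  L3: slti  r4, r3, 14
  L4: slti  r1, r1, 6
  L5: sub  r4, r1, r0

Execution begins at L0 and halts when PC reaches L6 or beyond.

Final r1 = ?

65521

  step pc=0: or   r2, r0, r5  regs=(0,9,4,5,14,4)
  step pc=1: bne  r1, r5, L6  cond=T  regs=(0,9,4,5,14,4)
  step pc=2: nor  r1, r2, r4  regs=(0,65521,4,5,14,4)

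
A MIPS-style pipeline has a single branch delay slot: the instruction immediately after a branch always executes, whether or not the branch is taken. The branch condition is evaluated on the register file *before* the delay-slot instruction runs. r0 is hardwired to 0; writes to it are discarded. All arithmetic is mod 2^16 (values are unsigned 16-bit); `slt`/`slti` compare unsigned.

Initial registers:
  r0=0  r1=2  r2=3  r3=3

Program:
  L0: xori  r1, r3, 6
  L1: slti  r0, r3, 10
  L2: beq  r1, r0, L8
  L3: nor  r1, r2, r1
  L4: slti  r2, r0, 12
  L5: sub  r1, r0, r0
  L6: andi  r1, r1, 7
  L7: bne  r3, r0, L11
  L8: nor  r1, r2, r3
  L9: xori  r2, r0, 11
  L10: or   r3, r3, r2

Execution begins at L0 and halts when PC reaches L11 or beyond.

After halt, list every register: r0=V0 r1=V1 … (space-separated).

#0 xori  r1, r3, 6 ; 0/5/3/3
#1 slti  r0, r3, 10 ; 0/5/3/3
#2 beq  r1, r0, L8 ; 0/5/3/3 ; →fallthru
#3 nor  r1, r2, r1 ; 0/65528/3/3
#4 slti  r2, r0, 12 ; 0/65528/1/3
#5 sub  r1, r0, r0 ; 0/0/1/3
#6 andi  r1, r1, 7 ; 0/0/1/3
#7 bne  r3, r0, L11 ; 0/0/1/3 ; →target
#8 nor  r1, r2, r3 ; 0/65532/1/3

r0=0 r1=65532 r2=1 r3=3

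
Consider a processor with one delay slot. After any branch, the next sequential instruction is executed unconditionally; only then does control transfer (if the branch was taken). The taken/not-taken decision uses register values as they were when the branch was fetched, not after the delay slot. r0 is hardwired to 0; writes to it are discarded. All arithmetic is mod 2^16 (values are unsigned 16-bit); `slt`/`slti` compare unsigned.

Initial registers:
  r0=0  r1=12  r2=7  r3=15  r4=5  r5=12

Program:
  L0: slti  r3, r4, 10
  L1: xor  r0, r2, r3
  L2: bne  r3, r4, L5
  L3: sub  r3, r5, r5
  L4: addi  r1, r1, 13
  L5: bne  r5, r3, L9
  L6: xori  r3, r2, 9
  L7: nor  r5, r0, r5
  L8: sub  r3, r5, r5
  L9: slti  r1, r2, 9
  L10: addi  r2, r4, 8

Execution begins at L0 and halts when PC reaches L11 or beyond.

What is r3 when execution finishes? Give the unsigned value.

  step pc=0: slti  r3, r4, 10  regs=(0,12,7,1,5,12)
  step pc=1: xor  r0, r2, r3  regs=(0,12,7,1,5,12)
  step pc=2: bne  r3, r4, L5  cond=T  regs=(0,12,7,1,5,12)
  step pc=3: sub  r3, r5, r5  regs=(0,12,7,0,5,12)
  step pc=5: bne  r5, r3, L9  cond=T  regs=(0,12,7,0,5,12)
  step pc=6: xori  r3, r2, 9  regs=(0,12,7,14,5,12)
  step pc=9: slti  r1, r2, 9  regs=(0,1,7,14,5,12)
  step pc=10: addi  r2, r4, 8  regs=(0,1,13,14,5,12)

14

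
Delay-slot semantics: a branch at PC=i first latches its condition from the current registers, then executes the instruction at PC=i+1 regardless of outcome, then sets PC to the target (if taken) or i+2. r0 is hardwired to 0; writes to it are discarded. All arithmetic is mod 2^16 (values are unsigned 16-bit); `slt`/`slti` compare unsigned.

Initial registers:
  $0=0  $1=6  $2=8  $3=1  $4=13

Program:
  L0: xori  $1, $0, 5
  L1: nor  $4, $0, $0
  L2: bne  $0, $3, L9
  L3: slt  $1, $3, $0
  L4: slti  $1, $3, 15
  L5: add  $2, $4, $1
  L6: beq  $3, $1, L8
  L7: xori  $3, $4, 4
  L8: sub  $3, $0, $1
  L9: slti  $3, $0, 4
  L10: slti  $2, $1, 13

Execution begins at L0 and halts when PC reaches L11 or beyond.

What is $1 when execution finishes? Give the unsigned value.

0

  step pc=0: xori  $1, $0, 5  regs=(0,5,8,1,13)
  step pc=1: nor  $4, $0, $0  regs=(0,5,8,1,65535)
  step pc=2: bne  $0, $3, L9  cond=T  regs=(0,5,8,1,65535)
  step pc=3: slt  $1, $3, $0  regs=(0,0,8,1,65535)
  step pc=9: slti  $3, $0, 4  regs=(0,0,8,1,65535)
  step pc=10: slti  $2, $1, 13  regs=(0,0,1,1,65535)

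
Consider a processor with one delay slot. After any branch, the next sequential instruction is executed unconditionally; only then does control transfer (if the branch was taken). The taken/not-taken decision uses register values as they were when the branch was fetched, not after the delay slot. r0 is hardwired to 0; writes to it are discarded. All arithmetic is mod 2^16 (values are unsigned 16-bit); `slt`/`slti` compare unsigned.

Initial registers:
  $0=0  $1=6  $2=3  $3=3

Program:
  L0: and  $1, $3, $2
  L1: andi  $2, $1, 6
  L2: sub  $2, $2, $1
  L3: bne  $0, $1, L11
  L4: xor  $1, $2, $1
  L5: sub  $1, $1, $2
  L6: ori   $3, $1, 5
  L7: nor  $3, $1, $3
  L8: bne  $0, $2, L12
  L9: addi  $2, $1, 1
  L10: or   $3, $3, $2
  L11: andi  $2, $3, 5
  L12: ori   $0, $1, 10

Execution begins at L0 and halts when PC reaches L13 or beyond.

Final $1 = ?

65532

  step pc=0: and  $1, $3, $2  regs=(0,3,3,3)
  step pc=1: andi  $2, $1, 6  regs=(0,3,2,3)
  step pc=2: sub  $2, $2, $1  regs=(0,3,65535,3)
  step pc=3: bne  $0, $1, L11  cond=T  regs=(0,3,65535,3)
  step pc=4: xor  $1, $2, $1  regs=(0,65532,65535,3)
  step pc=11: andi  $2, $3, 5  regs=(0,65532,1,3)
  step pc=12: ori   $0, $1, 10  regs=(0,65532,1,3)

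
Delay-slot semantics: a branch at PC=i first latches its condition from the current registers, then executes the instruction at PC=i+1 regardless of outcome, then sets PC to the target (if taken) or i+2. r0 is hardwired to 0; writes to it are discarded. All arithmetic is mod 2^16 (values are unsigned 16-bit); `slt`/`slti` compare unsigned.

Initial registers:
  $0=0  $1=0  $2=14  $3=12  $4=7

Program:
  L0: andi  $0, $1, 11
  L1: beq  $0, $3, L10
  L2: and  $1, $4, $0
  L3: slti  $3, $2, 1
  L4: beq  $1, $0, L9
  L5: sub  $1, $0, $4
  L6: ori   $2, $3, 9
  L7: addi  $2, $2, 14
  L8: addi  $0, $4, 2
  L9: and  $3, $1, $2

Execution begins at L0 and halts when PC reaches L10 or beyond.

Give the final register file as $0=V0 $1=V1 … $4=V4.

$0=0 $1=65529 $2=14 $3=8 $4=7

PC=0  andi  $0, $1, 11       | $0=0 $1=0 $2=14 $3=12 $4=7
PC=1  beq  $0, $3, L10       | $0=0 $1=0 $2=14 $3=12 $4=7  [not taken]
PC=2  and  $1, $4, $0        | $0=0 $1=0 $2=14 $3=12 $4=7
PC=3  slti  $3, $2, 1        | $0=0 $1=0 $2=14 $3=0 $4=7
PC=4  beq  $1, $0, L9        | $0=0 $1=0 $2=14 $3=0 $4=7  [TAKEN]
PC=5  sub  $1, $0, $4        | $0=0 $1=65529 $2=14 $3=0 $4=7
PC=9  and  $3, $1, $2        | $0=0 $1=65529 $2=14 $3=8 $4=7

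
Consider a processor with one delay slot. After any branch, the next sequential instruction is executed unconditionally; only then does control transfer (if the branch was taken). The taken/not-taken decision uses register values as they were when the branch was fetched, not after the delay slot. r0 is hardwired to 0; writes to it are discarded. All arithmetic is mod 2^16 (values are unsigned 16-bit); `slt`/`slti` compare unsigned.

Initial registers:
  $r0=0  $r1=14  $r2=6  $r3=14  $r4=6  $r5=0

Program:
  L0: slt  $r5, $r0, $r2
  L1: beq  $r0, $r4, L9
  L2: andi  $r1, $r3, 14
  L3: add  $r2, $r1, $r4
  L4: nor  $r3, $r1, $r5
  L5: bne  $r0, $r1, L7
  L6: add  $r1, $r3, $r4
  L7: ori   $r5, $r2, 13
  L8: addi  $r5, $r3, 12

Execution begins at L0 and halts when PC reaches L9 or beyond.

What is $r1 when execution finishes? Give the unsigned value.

65526

PC=0  slt  $r5, $r0, $r2     | $r0=0 $r1=14 $r2=6 $r3=14 $r4=6 $r5=1
PC=1  beq  $r0, $r4, L9      | $r0=0 $r1=14 $r2=6 $r3=14 $r4=6 $r5=1  [not taken]
PC=2  andi  $r1, $r3, 14     | $r0=0 $r1=14 $r2=6 $r3=14 $r4=6 $r5=1
PC=3  add  $r2, $r1, $r4     | $r0=0 $r1=14 $r2=20 $r3=14 $r4=6 $r5=1
PC=4  nor  $r3, $r1, $r5     | $r0=0 $r1=14 $r2=20 $r3=65520 $r4=6 $r5=1
PC=5  bne  $r0, $r1, L7      | $r0=0 $r1=14 $r2=20 $r3=65520 $r4=6 $r5=1  [TAKEN]
PC=6  add  $r1, $r3, $r4     | $r0=0 $r1=65526 $r2=20 $r3=65520 $r4=6 $r5=1
PC=7  ori   $r5, $r2, 13     | $r0=0 $r1=65526 $r2=20 $r3=65520 $r4=6 $r5=29
PC=8  addi  $r5, $r3, 12     | $r0=0 $r1=65526 $r2=20 $r3=65520 $r4=6 $r5=65532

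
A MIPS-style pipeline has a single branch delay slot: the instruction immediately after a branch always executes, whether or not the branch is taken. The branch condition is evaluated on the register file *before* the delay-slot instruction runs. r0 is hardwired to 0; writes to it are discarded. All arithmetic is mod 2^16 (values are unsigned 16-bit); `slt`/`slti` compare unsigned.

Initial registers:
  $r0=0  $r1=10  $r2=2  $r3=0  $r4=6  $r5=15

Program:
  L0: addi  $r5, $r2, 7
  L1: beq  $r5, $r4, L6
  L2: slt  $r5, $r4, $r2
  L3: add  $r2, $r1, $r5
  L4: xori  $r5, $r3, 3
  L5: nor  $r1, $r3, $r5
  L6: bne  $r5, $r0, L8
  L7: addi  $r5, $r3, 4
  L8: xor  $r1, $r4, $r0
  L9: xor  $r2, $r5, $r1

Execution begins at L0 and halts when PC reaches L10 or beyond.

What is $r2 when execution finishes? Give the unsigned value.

2

[0] addi  $r5, $r2, 7  →  {$r0:0, $r1:10, $r2:2, $r3:0, $r4:6, $r5:9}
[1] beq  $r5, $r4, L6  →  {$r0:0, $r1:10, $r2:2, $r3:0, $r4:6, $r5:9}  ⟨branch fallthrough⟩
[2] slt  $r5, $r4, $r2  →  {$r0:0, $r1:10, $r2:2, $r3:0, $r4:6, $r5:0}
[3] add  $r2, $r1, $r5  →  {$r0:0, $r1:10, $r2:10, $r3:0, $r4:6, $r5:0}
[4] xori  $r5, $r3, 3  →  {$r0:0, $r1:10, $r2:10, $r3:0, $r4:6, $r5:3}
[5] nor  $r1, $r3, $r5  →  {$r0:0, $r1:65532, $r2:10, $r3:0, $r4:6, $r5:3}
[6] bne  $r5, $r0, L8  →  {$r0:0, $r1:65532, $r2:10, $r3:0, $r4:6, $r5:3}  ⟨branch taken⟩
[7] addi  $r5, $r3, 4  →  {$r0:0, $r1:65532, $r2:10, $r3:0, $r4:6, $r5:4}
[8] xor  $r1, $r4, $r0  →  {$r0:0, $r1:6, $r2:10, $r3:0, $r4:6, $r5:4}
[9] xor  $r2, $r5, $r1  →  {$r0:0, $r1:6, $r2:2, $r3:0, $r4:6, $r5:4}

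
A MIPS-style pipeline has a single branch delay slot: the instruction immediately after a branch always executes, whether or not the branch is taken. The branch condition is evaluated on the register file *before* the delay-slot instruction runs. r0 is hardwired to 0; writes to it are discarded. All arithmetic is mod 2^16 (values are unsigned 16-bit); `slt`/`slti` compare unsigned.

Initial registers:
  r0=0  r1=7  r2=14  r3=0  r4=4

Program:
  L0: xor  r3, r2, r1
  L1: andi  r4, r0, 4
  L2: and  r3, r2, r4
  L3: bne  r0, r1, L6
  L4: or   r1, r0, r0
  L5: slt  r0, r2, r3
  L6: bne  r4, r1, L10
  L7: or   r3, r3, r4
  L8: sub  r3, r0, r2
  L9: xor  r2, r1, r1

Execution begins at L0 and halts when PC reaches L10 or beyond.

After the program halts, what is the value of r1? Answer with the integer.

0

PC=0  xor  r3, r2, r1        | r0=0 r1=7 r2=14 r3=9 r4=4
PC=1  andi  r4, r0, 4        | r0=0 r1=7 r2=14 r3=9 r4=0
PC=2  and  r3, r2, r4        | r0=0 r1=7 r2=14 r3=0 r4=0
PC=3  bne  r0, r1, L6        | r0=0 r1=7 r2=14 r3=0 r4=0  [TAKEN]
PC=4  or   r1, r0, r0        | r0=0 r1=0 r2=14 r3=0 r4=0
PC=6  bne  r4, r1, L10       | r0=0 r1=0 r2=14 r3=0 r4=0  [not taken]
PC=7  or   r3, r3, r4        | r0=0 r1=0 r2=14 r3=0 r4=0
PC=8  sub  r3, r0, r2        | r0=0 r1=0 r2=14 r3=65522 r4=0
PC=9  xor  r2, r1, r1        | r0=0 r1=0 r2=0 r3=65522 r4=0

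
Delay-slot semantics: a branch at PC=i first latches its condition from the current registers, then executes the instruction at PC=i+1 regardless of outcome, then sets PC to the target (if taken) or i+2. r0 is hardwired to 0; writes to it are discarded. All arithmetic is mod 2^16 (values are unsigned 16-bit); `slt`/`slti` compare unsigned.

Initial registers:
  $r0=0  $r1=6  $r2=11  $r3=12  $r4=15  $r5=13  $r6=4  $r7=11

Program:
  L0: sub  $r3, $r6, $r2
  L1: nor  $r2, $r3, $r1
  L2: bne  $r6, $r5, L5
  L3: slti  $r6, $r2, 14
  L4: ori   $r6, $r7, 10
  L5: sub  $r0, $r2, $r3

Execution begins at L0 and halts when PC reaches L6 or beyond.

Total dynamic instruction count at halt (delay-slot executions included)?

5

#0 sub  $r3, $r6, $r2 ; 0/6/11/65529/15/13/4/11
#1 nor  $r2, $r3, $r1 ; 0/6/0/65529/15/13/4/11
#2 bne  $r6, $r5, L5 ; 0/6/0/65529/15/13/4/11 ; →target
#3 slti  $r6, $r2, 14 ; 0/6/0/65529/15/13/1/11
#5 sub  $r0, $r2, $r3 ; 0/6/0/65529/15/13/1/11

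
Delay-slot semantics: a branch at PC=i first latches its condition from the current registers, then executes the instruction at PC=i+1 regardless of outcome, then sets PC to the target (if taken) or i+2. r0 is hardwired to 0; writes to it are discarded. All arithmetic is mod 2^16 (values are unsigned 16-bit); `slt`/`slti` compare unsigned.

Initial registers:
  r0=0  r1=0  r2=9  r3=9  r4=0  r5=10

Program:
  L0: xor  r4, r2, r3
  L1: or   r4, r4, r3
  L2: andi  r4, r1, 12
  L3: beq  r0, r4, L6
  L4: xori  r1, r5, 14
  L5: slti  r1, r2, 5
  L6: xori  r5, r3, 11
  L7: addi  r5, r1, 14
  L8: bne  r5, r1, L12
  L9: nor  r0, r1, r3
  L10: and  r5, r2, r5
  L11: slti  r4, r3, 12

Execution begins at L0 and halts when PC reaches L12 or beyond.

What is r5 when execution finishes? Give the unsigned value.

  step pc=0: xor  r4, r2, r3  regs=(0,0,9,9,0,10)
  step pc=1: or   r4, r4, r3  regs=(0,0,9,9,9,10)
  step pc=2: andi  r4, r1, 12  regs=(0,0,9,9,0,10)
  step pc=3: beq  r0, r4, L6  cond=T  regs=(0,0,9,9,0,10)
  step pc=4: xori  r1, r5, 14  regs=(0,4,9,9,0,10)
  step pc=6: xori  r5, r3, 11  regs=(0,4,9,9,0,2)
  step pc=7: addi  r5, r1, 14  regs=(0,4,9,9,0,18)
  step pc=8: bne  r5, r1, L12  cond=T  regs=(0,4,9,9,0,18)
  step pc=9: nor  r0, r1, r3  regs=(0,4,9,9,0,18)

18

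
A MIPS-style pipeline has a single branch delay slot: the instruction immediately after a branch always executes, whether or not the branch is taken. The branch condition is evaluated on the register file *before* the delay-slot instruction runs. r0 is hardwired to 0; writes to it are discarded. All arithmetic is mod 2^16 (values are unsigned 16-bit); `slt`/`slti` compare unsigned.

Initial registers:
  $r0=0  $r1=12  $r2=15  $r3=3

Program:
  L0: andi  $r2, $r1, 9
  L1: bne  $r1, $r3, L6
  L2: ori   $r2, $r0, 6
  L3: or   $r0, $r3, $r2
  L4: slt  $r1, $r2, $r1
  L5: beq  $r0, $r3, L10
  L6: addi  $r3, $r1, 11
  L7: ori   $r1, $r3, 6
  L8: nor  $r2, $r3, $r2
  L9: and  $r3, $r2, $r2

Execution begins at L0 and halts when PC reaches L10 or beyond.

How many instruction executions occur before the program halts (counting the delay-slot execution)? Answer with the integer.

#0 andi  $r2, $r1, 9 ; 0/12/8/3
#1 bne  $r1, $r3, L6 ; 0/12/8/3 ; →target
#2 ori   $r2, $r0, 6 ; 0/12/6/3
#6 addi  $r3, $r1, 11 ; 0/12/6/23
#7 ori   $r1, $r3, 6 ; 0/23/6/23
#8 nor  $r2, $r3, $r2 ; 0/23/65512/23
#9 and  $r3, $r2, $r2 ; 0/23/65512/65512

7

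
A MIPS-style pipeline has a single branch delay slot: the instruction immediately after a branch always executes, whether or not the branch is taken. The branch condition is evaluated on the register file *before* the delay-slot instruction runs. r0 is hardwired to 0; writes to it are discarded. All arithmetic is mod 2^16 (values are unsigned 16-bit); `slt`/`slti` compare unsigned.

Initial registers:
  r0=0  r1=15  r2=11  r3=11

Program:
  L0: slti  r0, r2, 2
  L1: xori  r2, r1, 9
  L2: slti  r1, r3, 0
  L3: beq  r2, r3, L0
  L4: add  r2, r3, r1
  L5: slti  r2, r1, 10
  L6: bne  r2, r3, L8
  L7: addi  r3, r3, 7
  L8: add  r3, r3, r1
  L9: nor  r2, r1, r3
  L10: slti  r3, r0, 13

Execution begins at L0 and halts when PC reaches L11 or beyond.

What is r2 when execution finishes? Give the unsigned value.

65517

PC=0  slti  r0, r2, 2        | r0=0 r1=15 r2=11 r3=11
PC=1  xori  r2, r1, 9        | r0=0 r1=15 r2=6 r3=11
PC=2  slti  r1, r3, 0        | r0=0 r1=0 r2=6 r3=11
PC=3  beq  r2, r3, L0        | r0=0 r1=0 r2=6 r3=11  [not taken]
PC=4  add  r2, r3, r1        | r0=0 r1=0 r2=11 r3=11
PC=5  slti  r2, r1, 10       | r0=0 r1=0 r2=1 r3=11
PC=6  bne  r2, r3, L8        | r0=0 r1=0 r2=1 r3=11  [TAKEN]
PC=7  addi  r3, r3, 7        | r0=0 r1=0 r2=1 r3=18
PC=8  add  r3, r3, r1        | r0=0 r1=0 r2=1 r3=18
PC=9  nor  r2, r1, r3        | r0=0 r1=0 r2=65517 r3=18
PC=10 slti  r3, r0, 13       | r0=0 r1=0 r2=65517 r3=1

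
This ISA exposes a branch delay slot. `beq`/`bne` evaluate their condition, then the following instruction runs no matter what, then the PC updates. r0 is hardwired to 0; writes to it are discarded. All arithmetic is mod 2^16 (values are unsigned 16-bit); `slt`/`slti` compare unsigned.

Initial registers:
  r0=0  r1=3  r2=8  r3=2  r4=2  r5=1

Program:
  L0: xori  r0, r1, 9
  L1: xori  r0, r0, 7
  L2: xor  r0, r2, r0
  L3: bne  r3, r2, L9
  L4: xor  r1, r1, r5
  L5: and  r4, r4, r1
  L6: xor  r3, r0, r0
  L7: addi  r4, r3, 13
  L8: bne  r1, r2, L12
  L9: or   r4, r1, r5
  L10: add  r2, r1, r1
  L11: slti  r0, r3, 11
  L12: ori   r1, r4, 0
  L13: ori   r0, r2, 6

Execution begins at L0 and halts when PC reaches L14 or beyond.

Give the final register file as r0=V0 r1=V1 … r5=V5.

r0=0 r1=3 r2=4 r3=2 r4=3 r5=1

[0] xori  r0, r1, 9  →  {r0:0, r1:3, r2:8, r3:2, r4:2, r5:1}
[1] xori  r0, r0, 7  →  {r0:0, r1:3, r2:8, r3:2, r4:2, r5:1}
[2] xor  r0, r2, r0  →  {r0:0, r1:3, r2:8, r3:2, r4:2, r5:1}
[3] bne  r3, r2, L9  →  {r0:0, r1:3, r2:8, r3:2, r4:2, r5:1}  ⟨branch taken⟩
[4] xor  r1, r1, r5  →  {r0:0, r1:2, r2:8, r3:2, r4:2, r5:1}
[9] or   r4, r1, r5  →  {r0:0, r1:2, r2:8, r3:2, r4:3, r5:1}
[10] add  r2, r1, r1  →  {r0:0, r1:2, r2:4, r3:2, r4:3, r5:1}
[11] slti  r0, r3, 11  →  {r0:0, r1:2, r2:4, r3:2, r4:3, r5:1}
[12] ori   r1, r4, 0  →  {r0:0, r1:3, r2:4, r3:2, r4:3, r5:1}
[13] ori   r0, r2, 6  →  {r0:0, r1:3, r2:4, r3:2, r4:3, r5:1}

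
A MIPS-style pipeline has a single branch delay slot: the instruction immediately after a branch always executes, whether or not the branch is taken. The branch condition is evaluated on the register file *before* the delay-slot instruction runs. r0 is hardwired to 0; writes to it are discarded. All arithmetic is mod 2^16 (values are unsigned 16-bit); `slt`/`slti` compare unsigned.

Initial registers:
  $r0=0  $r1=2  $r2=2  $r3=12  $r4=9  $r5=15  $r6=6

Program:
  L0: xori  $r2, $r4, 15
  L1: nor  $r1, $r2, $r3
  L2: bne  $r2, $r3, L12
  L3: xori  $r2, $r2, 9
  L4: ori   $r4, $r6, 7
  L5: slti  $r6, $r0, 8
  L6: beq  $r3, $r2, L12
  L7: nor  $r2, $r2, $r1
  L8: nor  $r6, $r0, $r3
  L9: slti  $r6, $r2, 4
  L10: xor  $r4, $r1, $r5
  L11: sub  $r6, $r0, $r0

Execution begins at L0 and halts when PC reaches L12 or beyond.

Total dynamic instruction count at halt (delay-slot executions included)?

  step pc=0: xori  $r2, $r4, 15  regs=(0,2,6,12,9,15,6)
  step pc=1: nor  $r1, $r2, $r3  regs=(0,65521,6,12,9,15,6)
  step pc=2: bne  $r2, $r3, L12  cond=T  regs=(0,65521,6,12,9,15,6)
  step pc=3: xori  $r2, $r2, 9  regs=(0,65521,15,12,9,15,6)

4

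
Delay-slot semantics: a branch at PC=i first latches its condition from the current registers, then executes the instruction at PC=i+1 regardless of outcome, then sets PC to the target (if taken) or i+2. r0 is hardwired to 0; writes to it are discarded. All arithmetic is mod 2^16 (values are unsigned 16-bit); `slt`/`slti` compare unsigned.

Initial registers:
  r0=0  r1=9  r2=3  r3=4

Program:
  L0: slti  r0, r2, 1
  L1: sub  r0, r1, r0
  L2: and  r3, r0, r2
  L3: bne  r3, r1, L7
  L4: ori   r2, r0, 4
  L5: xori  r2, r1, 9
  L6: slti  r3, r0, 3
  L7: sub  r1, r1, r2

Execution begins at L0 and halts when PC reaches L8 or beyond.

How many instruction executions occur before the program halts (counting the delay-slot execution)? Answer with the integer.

6

#0 slti  r0, r2, 1 ; 0/9/3/4
#1 sub  r0, r1, r0 ; 0/9/3/4
#2 and  r3, r0, r2 ; 0/9/3/0
#3 bne  r3, r1, L7 ; 0/9/3/0 ; →target
#4 ori   r2, r0, 4 ; 0/9/4/0
#7 sub  r1, r1, r2 ; 0/5/4/0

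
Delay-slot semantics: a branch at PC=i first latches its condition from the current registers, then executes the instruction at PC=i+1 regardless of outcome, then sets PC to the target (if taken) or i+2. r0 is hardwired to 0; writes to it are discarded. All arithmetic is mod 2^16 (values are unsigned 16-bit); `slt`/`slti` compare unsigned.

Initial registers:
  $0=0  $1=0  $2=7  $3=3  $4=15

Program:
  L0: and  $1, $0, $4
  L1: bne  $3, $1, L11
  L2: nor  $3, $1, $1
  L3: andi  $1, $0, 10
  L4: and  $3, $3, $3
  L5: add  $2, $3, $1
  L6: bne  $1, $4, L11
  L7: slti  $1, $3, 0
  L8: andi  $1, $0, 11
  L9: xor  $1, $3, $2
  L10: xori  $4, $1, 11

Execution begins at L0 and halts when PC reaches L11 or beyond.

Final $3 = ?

  step pc=0: and  $1, $0, $4  regs=(0,0,7,3,15)
  step pc=1: bne  $3, $1, L11  cond=T  regs=(0,0,7,3,15)
  step pc=2: nor  $3, $1, $1  regs=(0,0,7,65535,15)

65535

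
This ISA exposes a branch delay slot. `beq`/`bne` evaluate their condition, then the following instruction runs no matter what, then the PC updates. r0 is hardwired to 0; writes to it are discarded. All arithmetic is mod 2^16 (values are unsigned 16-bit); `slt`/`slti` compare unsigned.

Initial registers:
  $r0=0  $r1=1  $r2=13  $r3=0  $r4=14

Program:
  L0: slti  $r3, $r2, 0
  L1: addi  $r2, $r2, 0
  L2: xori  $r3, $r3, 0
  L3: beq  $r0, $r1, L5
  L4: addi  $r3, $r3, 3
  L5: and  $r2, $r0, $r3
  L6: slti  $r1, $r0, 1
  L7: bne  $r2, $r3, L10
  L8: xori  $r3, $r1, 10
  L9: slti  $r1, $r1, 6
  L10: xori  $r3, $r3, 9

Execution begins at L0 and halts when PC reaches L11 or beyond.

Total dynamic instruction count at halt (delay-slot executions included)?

10

PC=0  slti  $r3, $r2, 0      | $r0=0 $r1=1 $r2=13 $r3=0 $r4=14
PC=1  addi  $r2, $r2, 0      | $r0=0 $r1=1 $r2=13 $r3=0 $r4=14
PC=2  xori  $r3, $r3, 0      | $r0=0 $r1=1 $r2=13 $r3=0 $r4=14
PC=3  beq  $r0, $r1, L5      | $r0=0 $r1=1 $r2=13 $r3=0 $r4=14  [not taken]
PC=4  addi  $r3, $r3, 3      | $r0=0 $r1=1 $r2=13 $r3=3 $r4=14
PC=5  and  $r2, $r0, $r3     | $r0=0 $r1=1 $r2=0 $r3=3 $r4=14
PC=6  slti  $r1, $r0, 1      | $r0=0 $r1=1 $r2=0 $r3=3 $r4=14
PC=7  bne  $r2, $r3, L10     | $r0=0 $r1=1 $r2=0 $r3=3 $r4=14  [TAKEN]
PC=8  xori  $r3, $r1, 10     | $r0=0 $r1=1 $r2=0 $r3=11 $r4=14
PC=10 xori  $r3, $r3, 9      | $r0=0 $r1=1 $r2=0 $r3=2 $r4=14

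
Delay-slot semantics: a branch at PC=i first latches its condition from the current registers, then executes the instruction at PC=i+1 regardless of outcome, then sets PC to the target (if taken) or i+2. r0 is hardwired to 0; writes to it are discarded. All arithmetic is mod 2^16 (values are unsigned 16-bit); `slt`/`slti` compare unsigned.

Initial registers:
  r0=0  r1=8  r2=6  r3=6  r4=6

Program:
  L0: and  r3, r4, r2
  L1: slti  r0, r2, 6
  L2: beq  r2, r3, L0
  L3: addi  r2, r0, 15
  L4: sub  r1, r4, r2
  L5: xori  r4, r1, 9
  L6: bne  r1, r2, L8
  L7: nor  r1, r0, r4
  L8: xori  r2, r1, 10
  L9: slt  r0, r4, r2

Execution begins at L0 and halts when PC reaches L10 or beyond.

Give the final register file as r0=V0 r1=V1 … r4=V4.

r0=0 r1=1 r2=11 r3=6 r4=65534

  step pc=0: and  r3, r4, r2  regs=(0,8,6,6,6)
  step pc=1: slti  r0, r2, 6  regs=(0,8,6,6,6)
  step pc=2: beq  r2, r3, L0  cond=T  regs=(0,8,6,6,6)
  step pc=3: addi  r2, r0, 15  regs=(0,8,15,6,6)
  step pc=0: and  r3, r4, r2  regs=(0,8,15,6,6)
  step pc=1: slti  r0, r2, 6  regs=(0,8,15,6,6)
  step pc=2: beq  r2, r3, L0  cond=F  regs=(0,8,15,6,6)
  step pc=3: addi  r2, r0, 15  regs=(0,8,15,6,6)
  step pc=4: sub  r1, r4, r2  regs=(0,65527,15,6,6)
  step pc=5: xori  r4, r1, 9  regs=(0,65527,15,6,65534)
  step pc=6: bne  r1, r2, L8  cond=T  regs=(0,65527,15,6,65534)
  step pc=7: nor  r1, r0, r4  regs=(0,1,15,6,65534)
  step pc=8: xori  r2, r1, 10  regs=(0,1,11,6,65534)
  step pc=9: slt  r0, r4, r2  regs=(0,1,11,6,65534)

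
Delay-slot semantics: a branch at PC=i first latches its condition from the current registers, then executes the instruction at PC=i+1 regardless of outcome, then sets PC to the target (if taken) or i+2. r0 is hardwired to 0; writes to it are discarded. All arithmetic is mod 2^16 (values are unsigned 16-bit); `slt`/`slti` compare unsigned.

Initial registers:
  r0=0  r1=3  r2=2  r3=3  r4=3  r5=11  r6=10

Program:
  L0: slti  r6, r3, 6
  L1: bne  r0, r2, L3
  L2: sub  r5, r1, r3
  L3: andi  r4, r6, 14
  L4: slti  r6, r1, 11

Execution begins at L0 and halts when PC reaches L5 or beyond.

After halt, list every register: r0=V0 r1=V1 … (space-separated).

r0=0 r1=3 r2=2 r3=3 r4=0 r5=0 r6=1

  step pc=0: slti  r6, r3, 6  regs=(0,3,2,3,3,11,1)
  step pc=1: bne  r0, r2, L3  cond=T  regs=(0,3,2,3,3,11,1)
  step pc=2: sub  r5, r1, r3  regs=(0,3,2,3,3,0,1)
  step pc=3: andi  r4, r6, 14  regs=(0,3,2,3,0,0,1)
  step pc=4: slti  r6, r1, 11  regs=(0,3,2,3,0,0,1)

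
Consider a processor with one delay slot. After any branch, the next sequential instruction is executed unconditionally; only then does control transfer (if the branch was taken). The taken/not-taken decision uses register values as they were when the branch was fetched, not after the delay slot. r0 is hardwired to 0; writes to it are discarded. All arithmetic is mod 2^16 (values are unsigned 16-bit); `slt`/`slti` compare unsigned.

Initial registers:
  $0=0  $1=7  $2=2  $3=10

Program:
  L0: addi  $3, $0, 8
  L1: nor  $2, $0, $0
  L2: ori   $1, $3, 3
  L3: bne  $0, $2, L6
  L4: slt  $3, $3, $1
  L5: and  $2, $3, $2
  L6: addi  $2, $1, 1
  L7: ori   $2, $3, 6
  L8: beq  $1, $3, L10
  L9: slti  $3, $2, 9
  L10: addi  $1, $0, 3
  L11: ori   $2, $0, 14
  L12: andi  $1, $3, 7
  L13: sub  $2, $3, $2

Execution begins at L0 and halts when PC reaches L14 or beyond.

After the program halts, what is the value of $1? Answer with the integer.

[0] addi  $3, $0, 8  →  {$0:0, $1:7, $2:2, $3:8}
[1] nor  $2, $0, $0  →  {$0:0, $1:7, $2:65535, $3:8}
[2] ori   $1, $3, 3  →  {$0:0, $1:11, $2:65535, $3:8}
[3] bne  $0, $2, L6  →  {$0:0, $1:11, $2:65535, $3:8}  ⟨branch taken⟩
[4] slt  $3, $3, $1  →  {$0:0, $1:11, $2:65535, $3:1}
[6] addi  $2, $1, 1  →  {$0:0, $1:11, $2:12, $3:1}
[7] ori   $2, $3, 6  →  {$0:0, $1:11, $2:7, $3:1}
[8] beq  $1, $3, L10  →  {$0:0, $1:11, $2:7, $3:1}  ⟨branch fallthrough⟩
[9] slti  $3, $2, 9  →  {$0:0, $1:11, $2:7, $3:1}
[10] addi  $1, $0, 3  →  {$0:0, $1:3, $2:7, $3:1}
[11] ori   $2, $0, 14  →  {$0:0, $1:3, $2:14, $3:1}
[12] andi  $1, $3, 7  →  {$0:0, $1:1, $2:14, $3:1}
[13] sub  $2, $3, $2  →  {$0:0, $1:1, $2:65523, $3:1}

1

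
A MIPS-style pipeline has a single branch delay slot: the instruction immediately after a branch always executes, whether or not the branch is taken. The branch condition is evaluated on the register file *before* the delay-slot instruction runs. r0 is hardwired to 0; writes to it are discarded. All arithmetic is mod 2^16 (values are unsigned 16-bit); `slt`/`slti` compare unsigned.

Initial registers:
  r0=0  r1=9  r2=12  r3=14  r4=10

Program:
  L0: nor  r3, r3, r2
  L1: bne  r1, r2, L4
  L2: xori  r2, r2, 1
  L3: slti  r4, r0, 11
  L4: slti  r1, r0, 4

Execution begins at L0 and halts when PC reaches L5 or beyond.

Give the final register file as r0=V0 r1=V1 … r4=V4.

#0 nor  r3, r3, r2 ; 0/9/12/65521/10
#1 bne  r1, r2, L4 ; 0/9/12/65521/10 ; →target
#2 xori  r2, r2, 1 ; 0/9/13/65521/10
#4 slti  r1, r0, 4 ; 0/1/13/65521/10

r0=0 r1=1 r2=13 r3=65521 r4=10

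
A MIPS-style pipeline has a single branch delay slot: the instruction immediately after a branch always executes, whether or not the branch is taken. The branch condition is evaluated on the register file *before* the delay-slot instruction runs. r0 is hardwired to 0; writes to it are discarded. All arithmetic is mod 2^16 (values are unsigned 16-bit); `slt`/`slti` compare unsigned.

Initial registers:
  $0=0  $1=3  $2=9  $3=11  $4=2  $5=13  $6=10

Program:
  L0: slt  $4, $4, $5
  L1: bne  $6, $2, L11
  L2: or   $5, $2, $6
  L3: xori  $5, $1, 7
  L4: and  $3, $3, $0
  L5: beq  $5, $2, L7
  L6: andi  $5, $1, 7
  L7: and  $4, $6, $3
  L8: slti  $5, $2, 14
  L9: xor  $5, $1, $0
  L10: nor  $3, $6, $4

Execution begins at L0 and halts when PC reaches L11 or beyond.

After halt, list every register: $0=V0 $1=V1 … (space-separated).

[0] slt  $4, $4, $5  →  {$0:0, $1:3, $2:9, $3:11, $4:1, $5:13, $6:10}
[1] bne  $6, $2, L11  →  {$0:0, $1:3, $2:9, $3:11, $4:1, $5:13, $6:10}  ⟨branch taken⟩
[2] or   $5, $2, $6  →  {$0:0, $1:3, $2:9, $3:11, $4:1, $5:11, $6:10}

$0=0 $1=3 $2=9 $3=11 $4=1 $5=11 $6=10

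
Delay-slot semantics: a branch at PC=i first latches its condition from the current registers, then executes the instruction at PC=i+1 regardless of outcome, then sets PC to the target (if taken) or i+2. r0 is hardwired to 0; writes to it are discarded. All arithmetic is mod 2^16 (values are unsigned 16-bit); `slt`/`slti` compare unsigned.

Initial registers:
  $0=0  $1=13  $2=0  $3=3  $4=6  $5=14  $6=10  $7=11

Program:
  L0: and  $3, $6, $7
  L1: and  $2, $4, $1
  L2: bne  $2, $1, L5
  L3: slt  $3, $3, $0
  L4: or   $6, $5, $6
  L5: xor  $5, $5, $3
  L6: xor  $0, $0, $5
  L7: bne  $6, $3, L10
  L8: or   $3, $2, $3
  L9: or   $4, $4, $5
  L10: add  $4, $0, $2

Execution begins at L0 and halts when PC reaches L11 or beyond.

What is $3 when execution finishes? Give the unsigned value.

PC=0  and  $3, $6, $7        | $0=0 $1=13 $2=0 $3=10 $4=6 $5=14 $6=10 $7=11
PC=1  and  $2, $4, $1        | $0=0 $1=13 $2=4 $3=10 $4=6 $5=14 $6=10 $7=11
PC=2  bne  $2, $1, L5        | $0=0 $1=13 $2=4 $3=10 $4=6 $5=14 $6=10 $7=11  [TAKEN]
PC=3  slt  $3, $3, $0        | $0=0 $1=13 $2=4 $3=0 $4=6 $5=14 $6=10 $7=11
PC=5  xor  $5, $5, $3        | $0=0 $1=13 $2=4 $3=0 $4=6 $5=14 $6=10 $7=11
PC=6  xor  $0, $0, $5        | $0=0 $1=13 $2=4 $3=0 $4=6 $5=14 $6=10 $7=11
PC=7  bne  $6, $3, L10       | $0=0 $1=13 $2=4 $3=0 $4=6 $5=14 $6=10 $7=11  [TAKEN]
PC=8  or   $3, $2, $3        | $0=0 $1=13 $2=4 $3=4 $4=6 $5=14 $6=10 $7=11
PC=10 add  $4, $0, $2        | $0=0 $1=13 $2=4 $3=4 $4=4 $5=14 $6=10 $7=11

4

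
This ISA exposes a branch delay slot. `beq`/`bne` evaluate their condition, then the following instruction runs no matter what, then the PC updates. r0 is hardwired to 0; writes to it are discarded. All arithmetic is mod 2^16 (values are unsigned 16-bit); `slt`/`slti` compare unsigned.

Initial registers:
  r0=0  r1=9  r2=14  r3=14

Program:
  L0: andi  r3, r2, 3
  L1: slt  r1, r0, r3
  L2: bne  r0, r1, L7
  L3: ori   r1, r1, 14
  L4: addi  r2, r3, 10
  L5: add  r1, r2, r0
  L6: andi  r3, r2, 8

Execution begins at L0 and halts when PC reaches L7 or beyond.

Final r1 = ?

15

  step pc=0: andi  r3, r2, 3  regs=(0,9,14,2)
  step pc=1: slt  r1, r0, r3  regs=(0,1,14,2)
  step pc=2: bne  r0, r1, L7  cond=T  regs=(0,1,14,2)
  step pc=3: ori   r1, r1, 14  regs=(0,15,14,2)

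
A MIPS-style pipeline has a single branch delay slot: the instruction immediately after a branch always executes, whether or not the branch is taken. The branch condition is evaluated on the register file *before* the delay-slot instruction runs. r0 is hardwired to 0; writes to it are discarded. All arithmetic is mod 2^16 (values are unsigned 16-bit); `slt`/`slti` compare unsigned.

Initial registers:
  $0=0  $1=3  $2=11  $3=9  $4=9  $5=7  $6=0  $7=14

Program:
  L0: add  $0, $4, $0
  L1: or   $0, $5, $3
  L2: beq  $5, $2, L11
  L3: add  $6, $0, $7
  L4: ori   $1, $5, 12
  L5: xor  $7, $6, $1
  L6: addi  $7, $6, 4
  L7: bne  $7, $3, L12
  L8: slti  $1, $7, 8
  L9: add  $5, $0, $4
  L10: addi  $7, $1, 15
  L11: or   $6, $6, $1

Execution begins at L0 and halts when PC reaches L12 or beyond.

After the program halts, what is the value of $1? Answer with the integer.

0

  step pc=0: add  $0, $4, $0  regs=(0,3,11,9,9,7,0,14)
  step pc=1: or   $0, $5, $3  regs=(0,3,11,9,9,7,0,14)
  step pc=2: beq  $5, $2, L11  cond=F  regs=(0,3,11,9,9,7,0,14)
  step pc=3: add  $6, $0, $7  regs=(0,3,11,9,9,7,14,14)
  step pc=4: ori   $1, $5, 12  regs=(0,15,11,9,9,7,14,14)
  step pc=5: xor  $7, $6, $1  regs=(0,15,11,9,9,7,14,1)
  step pc=6: addi  $7, $6, 4  regs=(0,15,11,9,9,7,14,18)
  step pc=7: bne  $7, $3, L12  cond=T  regs=(0,15,11,9,9,7,14,18)
  step pc=8: slti  $1, $7, 8  regs=(0,0,11,9,9,7,14,18)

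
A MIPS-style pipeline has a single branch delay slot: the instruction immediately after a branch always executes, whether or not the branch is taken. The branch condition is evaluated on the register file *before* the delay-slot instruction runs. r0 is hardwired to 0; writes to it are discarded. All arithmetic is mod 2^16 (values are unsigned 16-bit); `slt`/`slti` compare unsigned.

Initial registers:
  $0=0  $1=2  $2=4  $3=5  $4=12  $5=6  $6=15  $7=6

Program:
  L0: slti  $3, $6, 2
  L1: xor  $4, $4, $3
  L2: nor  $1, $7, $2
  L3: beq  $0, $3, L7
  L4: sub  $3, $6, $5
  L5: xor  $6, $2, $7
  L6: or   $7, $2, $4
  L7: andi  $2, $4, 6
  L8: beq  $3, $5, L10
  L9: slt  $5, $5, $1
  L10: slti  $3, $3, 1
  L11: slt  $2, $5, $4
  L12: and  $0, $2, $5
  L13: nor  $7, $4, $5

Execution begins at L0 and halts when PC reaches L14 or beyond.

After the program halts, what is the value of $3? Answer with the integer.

[0] slti  $3, $6, 2  →  {$0:0, $1:2, $2:4, $3:0, $4:12, $5:6, $6:15, $7:6}
[1] xor  $4, $4, $3  →  {$0:0, $1:2, $2:4, $3:0, $4:12, $5:6, $6:15, $7:6}
[2] nor  $1, $7, $2  →  {$0:0, $1:65529, $2:4, $3:0, $4:12, $5:6, $6:15, $7:6}
[3] beq  $0, $3, L7  →  {$0:0, $1:65529, $2:4, $3:0, $4:12, $5:6, $6:15, $7:6}  ⟨branch taken⟩
[4] sub  $3, $6, $5  →  {$0:0, $1:65529, $2:4, $3:9, $4:12, $5:6, $6:15, $7:6}
[7] andi  $2, $4, 6  →  {$0:0, $1:65529, $2:4, $3:9, $4:12, $5:6, $6:15, $7:6}
[8] beq  $3, $5, L10  →  {$0:0, $1:65529, $2:4, $3:9, $4:12, $5:6, $6:15, $7:6}  ⟨branch fallthrough⟩
[9] slt  $5, $5, $1  →  {$0:0, $1:65529, $2:4, $3:9, $4:12, $5:1, $6:15, $7:6}
[10] slti  $3, $3, 1  →  {$0:0, $1:65529, $2:4, $3:0, $4:12, $5:1, $6:15, $7:6}
[11] slt  $2, $5, $4  →  {$0:0, $1:65529, $2:1, $3:0, $4:12, $5:1, $6:15, $7:6}
[12] and  $0, $2, $5  →  {$0:0, $1:65529, $2:1, $3:0, $4:12, $5:1, $6:15, $7:6}
[13] nor  $7, $4, $5  →  {$0:0, $1:65529, $2:1, $3:0, $4:12, $5:1, $6:15, $7:65522}

0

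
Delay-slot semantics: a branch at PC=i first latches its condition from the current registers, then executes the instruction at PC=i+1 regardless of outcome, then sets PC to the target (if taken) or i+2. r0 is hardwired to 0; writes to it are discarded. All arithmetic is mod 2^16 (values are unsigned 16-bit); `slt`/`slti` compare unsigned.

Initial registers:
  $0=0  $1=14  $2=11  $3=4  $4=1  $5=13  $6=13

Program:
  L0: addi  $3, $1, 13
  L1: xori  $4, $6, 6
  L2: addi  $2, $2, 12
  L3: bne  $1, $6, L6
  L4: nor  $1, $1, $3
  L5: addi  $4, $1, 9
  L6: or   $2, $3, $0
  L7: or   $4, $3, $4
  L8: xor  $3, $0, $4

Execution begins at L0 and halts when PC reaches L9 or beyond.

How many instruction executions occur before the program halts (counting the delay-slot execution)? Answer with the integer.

8

PC=0  addi  $3, $1, 13       | $0=0 $1=14 $2=11 $3=27 $4=1 $5=13 $6=13
PC=1  xori  $4, $6, 6        | $0=0 $1=14 $2=11 $3=27 $4=11 $5=13 $6=13
PC=2  addi  $2, $2, 12       | $0=0 $1=14 $2=23 $3=27 $4=11 $5=13 $6=13
PC=3  bne  $1, $6, L6        | $0=0 $1=14 $2=23 $3=27 $4=11 $5=13 $6=13  [TAKEN]
PC=4  nor  $1, $1, $3        | $0=0 $1=65504 $2=23 $3=27 $4=11 $5=13 $6=13
PC=6  or   $2, $3, $0        | $0=0 $1=65504 $2=27 $3=27 $4=11 $5=13 $6=13
PC=7  or   $4, $3, $4        | $0=0 $1=65504 $2=27 $3=27 $4=27 $5=13 $6=13
PC=8  xor  $3, $0, $4        | $0=0 $1=65504 $2=27 $3=27 $4=27 $5=13 $6=13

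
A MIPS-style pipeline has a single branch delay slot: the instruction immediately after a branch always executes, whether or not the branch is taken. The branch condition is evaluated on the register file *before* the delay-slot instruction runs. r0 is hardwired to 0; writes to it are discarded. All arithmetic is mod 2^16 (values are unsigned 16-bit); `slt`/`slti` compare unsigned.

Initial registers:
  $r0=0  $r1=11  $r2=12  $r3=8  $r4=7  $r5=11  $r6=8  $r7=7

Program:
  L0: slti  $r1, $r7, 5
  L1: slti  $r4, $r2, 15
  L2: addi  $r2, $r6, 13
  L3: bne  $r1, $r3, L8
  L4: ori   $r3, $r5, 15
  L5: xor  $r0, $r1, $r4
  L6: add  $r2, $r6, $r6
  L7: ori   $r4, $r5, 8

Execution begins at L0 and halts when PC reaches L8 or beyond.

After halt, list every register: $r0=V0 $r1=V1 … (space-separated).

$r0=0 $r1=0 $r2=21 $r3=15 $r4=1 $r5=11 $r6=8 $r7=7

[0] slti  $r1, $r7, 5  →  {$r0:0, $r1:0, $r2:12, $r3:8, $r4:7, $r5:11, $r6:8, $r7:7}
[1] slti  $r4, $r2, 15  →  {$r0:0, $r1:0, $r2:12, $r3:8, $r4:1, $r5:11, $r6:8, $r7:7}
[2] addi  $r2, $r6, 13  →  {$r0:0, $r1:0, $r2:21, $r3:8, $r4:1, $r5:11, $r6:8, $r7:7}
[3] bne  $r1, $r3, L8  →  {$r0:0, $r1:0, $r2:21, $r3:8, $r4:1, $r5:11, $r6:8, $r7:7}  ⟨branch taken⟩
[4] ori   $r3, $r5, 15  →  {$r0:0, $r1:0, $r2:21, $r3:15, $r4:1, $r5:11, $r6:8, $r7:7}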